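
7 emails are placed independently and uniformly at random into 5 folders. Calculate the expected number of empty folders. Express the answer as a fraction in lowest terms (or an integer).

16384/15625

Let Xⱼ=1 if folder j is empty. P(Xⱼ=1) = ((5-1)/5)^7 = 16384/78125.
By linearity, E[#empty] = 5·16384/78125 = 16384/15625.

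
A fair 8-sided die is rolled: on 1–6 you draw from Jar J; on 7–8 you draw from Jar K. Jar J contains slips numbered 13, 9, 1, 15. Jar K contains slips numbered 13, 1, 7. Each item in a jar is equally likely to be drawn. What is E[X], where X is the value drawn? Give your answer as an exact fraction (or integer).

71/8

E[X | Jar J] = (13 + 9 + 1 + 15)/4 = 19/2
E[X | Jar K] = (13 + 1 + 7)/3 = 7
E[X] = (3/4)·19/2 + (1/4)·7 = 71/8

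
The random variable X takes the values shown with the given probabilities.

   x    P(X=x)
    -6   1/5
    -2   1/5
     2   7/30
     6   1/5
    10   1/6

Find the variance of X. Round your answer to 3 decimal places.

E[X] = (1/5)·(-6) + (1/5)·(-2) + (7/30)·2 + (1/5)·6 + (1/6)·10 = 26/15
E[X²] = (1/5)·36 + (1/5)·4 + (7/30)·4 + (1/5)·36 + (1/6)·100 = 164/5
Var(X) = 164/5 − (26/15)² = 6704/225 ≈ 29.796

29.796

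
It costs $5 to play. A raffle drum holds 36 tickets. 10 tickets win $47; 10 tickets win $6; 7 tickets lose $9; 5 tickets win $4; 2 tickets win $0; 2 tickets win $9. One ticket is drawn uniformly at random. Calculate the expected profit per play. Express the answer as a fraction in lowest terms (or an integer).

325/36 dollars

E[payout] = (10/36)·47 + (10/36)·6 + (7/36)·(-9) + (5/36)·4 + (2/36)·0 + (2/36)·9 = 505/36
Expected profit = 505/36 − 5 = 325/36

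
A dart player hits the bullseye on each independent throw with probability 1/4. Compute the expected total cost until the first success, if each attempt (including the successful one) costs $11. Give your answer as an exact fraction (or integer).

$44

E[#attempts] = 1/p = 4; E[cost] = 11·4 = 44.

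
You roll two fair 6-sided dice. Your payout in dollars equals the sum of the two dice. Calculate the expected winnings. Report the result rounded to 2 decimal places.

$7.00

Distribution of the sum of the two dice: 2 w.p. 1/36, 3 w.p. 1/18, 4 w.p. 1/12, 5 w.p. 1/9, 6 w.p. 5/36, 7 w.p. 1/6, …
E[payout] = (1/36)·2 + (1/18)·3 + (1/12)·4 + (1/9)·5 + (5/36)·6 + (1/6)·7 + (5/36)·8 + (1/9)·9 + (1/12)·10 + (1/18)·11 + (1/36)·12 = 7
≈ $7.00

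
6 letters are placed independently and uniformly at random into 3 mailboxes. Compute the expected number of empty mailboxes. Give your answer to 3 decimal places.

0.263

Let Xⱼ=1 if mailbox j is empty. P(Xⱼ=1) = ((3-1)/3)^6 = 64/729.
By linearity, E[#empty] = 3·64/729 = 64/243.
≈ 0.263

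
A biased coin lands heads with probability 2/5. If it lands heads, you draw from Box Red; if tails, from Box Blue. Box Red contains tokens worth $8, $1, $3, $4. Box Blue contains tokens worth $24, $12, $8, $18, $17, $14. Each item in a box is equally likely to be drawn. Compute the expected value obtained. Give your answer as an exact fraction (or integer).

E[X | Box Red] = (8 + 1 + 3 + 4)/4 = 4
E[X | Box Blue] = (24 + 12 + 8 + 18 + 17 + 14)/6 = 31/2
E[X] = (2/5)·4 + (3/5)·31/2 = 109/10

109/10 dollars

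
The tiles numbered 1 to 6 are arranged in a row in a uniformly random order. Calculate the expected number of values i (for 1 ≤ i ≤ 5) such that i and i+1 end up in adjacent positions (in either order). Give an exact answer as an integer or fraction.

5/3

For each i ∈ {1,…,5}, let Xᵢ = 1 if i and i+1 are adjacent. P(Xᵢ=1) = 2·(6−1)!/6! = 2/6.
By linearity, E[ΣXᵢ] = (5)·(2/6) = 5/3.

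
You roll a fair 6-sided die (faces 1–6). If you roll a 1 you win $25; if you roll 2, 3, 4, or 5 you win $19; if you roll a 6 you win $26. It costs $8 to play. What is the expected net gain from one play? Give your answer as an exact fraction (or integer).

E[payout] = (2/3)·19 + (1/6)·25 + (1/6)·26 = 127/6
Expected profit = 127/6 − 8 = 79/6

79/6 dollars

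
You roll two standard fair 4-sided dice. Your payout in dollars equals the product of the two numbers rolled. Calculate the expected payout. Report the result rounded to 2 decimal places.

Distribution of the product of the two numbers rolled: 1 w.p. 1/16, 2 w.p. 1/8, 3 w.p. 1/8, 4 w.p. 3/16, 6 w.p. 1/8, 8 w.p. 1/8, …
E[payout] = (1/16)·1 + (1/8)·2 + (1/8)·3 + (3/16)·4 + (1/8)·6 + (1/8)·8 + (1/16)·9 + (1/8)·12 + (1/16)·16 = 25/4
≈ $6.25

$6.25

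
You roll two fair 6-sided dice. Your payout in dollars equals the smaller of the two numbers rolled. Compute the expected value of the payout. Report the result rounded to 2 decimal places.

Distribution of the smaller of the two numbers rolled: 1 w.p. 11/36, 2 w.p. 1/4, 3 w.p. 7/36, 4 w.p. 5/36, 5 w.p. 1/12, 6 w.p. 1/36
E[payout] = (11/36)·1 + (1/4)·2 + (7/36)·3 + (5/36)·4 + (1/12)·5 + (1/36)·6 = 91/36
≈ $2.53

$2.53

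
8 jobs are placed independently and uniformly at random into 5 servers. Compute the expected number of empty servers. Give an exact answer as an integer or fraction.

65536/78125

Let Xⱼ=1 if server j is empty. P(Xⱼ=1) = ((5-1)/5)^8 = 65536/390625.
By linearity, E[#empty] = 5·65536/390625 = 65536/78125.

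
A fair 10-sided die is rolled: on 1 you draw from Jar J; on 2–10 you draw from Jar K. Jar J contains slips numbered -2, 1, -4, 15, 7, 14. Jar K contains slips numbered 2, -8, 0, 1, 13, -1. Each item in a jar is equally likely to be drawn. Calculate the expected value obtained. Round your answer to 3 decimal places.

1.567

E[X | Jar J] = (-2 + 1 − 4 + 15 + 7 + 14)/6 = 31/6
E[X | Jar K] = (2 − 8 + 0 + 1 + 13 − 1)/6 = 7/6
E[X] = (1/10)·31/6 + (9/10)·7/6 = 47/30 ≈ 1.567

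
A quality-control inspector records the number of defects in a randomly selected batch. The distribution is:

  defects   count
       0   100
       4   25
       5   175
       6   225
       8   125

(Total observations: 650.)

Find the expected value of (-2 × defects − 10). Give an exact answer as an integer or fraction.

Total = 650, so P(defects=0) = 100/650, etc.
E[-2x-10] = (2/13)·(-10) + (1/26)·(-18) + (7/26)·(-20) + (9/26)·(-22) + (5/26)·(-26)
     = -263/13

-263/13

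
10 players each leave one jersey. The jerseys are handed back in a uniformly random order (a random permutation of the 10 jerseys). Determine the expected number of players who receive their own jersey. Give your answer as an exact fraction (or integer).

1

Let Xᵢ = 1 if person i gets their own jersey. For each i, P(Xᵢ=1) = 1/10.
By linearity of expectation, E[X₁+…+X_10] = 10·(1/10) = 1.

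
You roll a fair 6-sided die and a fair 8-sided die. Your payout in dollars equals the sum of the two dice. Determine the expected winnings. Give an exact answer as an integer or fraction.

Distribution of the sum of the two dice: 2 w.p. 1/48, 3 w.p. 1/24, 4 w.p. 1/16, 5 w.p. 1/12, 6 w.p. 5/48, 7 w.p. 1/8, …
E[payout] = (1/48)·2 + (1/24)·3 + (1/16)·4 + (1/12)·5 + (5/48)·6 + (1/8)·7 + (1/8)·8 + (1/8)·9 + (5/48)·10 + (1/12)·11 + (1/16)·12 + (1/24)·13 + (1/48)·14 = 8

$8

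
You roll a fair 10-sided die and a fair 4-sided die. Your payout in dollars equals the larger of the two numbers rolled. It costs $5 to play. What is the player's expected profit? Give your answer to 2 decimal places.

Distribution of the larger of the two numbers rolled: 1 w.p. 1/40, 2 w.p. 3/40, 3 w.p. 1/8, 4 w.p. 7/40, 5 w.p. 1/10, 6 w.p. 1/10, …
E[payout] = (1/40)·1 + (3/40)·2 + (1/8)·3 + (7/40)·4 + (1/10)·5 + (1/10)·6 + (1/10)·7 + (1/10)·8 + (1/10)·9 + (1/10)·10 = 23/4
Expected profit = 23/4 − 5 = 3/4 ≈ $0.75

$0.75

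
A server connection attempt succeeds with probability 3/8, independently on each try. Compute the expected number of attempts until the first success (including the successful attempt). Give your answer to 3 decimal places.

For a geometric distribution, E[trials] = 1/p = 1/(3/8) = 8/3.
≈ 2.667

2.667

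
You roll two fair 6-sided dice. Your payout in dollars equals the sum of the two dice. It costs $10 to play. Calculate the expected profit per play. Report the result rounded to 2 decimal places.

Distribution of the sum of the two dice: 2 w.p. 1/36, 3 w.p. 1/18, 4 w.p. 1/12, 5 w.p. 1/9, 6 w.p. 5/36, 7 w.p. 1/6, …
E[payout] = (1/36)·2 + (1/18)·3 + (1/12)·4 + (1/9)·5 + (5/36)·6 + (1/6)·7 + (5/36)·8 + (1/9)·9 + (1/12)·10 + (1/18)·11 + (1/36)·12 = 7
Expected profit = 7 − 10 = -3 ≈ -$3.00

-$3.00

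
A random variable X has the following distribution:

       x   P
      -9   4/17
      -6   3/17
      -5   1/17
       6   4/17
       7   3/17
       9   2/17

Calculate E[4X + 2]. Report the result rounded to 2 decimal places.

E[4x+2] = (4/17)·(-34) + (3/17)·(-22) + (1/17)·(-18) + (4/17)·26 + (3/17)·30 + (2/17)·38
     = 50/17 ≈ 2.94

2.94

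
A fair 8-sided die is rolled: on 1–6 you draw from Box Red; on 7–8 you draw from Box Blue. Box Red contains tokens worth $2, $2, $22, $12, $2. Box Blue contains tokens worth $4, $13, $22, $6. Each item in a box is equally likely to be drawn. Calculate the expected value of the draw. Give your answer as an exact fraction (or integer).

E[X | Box Red] = (2 + 2 + 22 + 12 + 2)/5 = 8
E[X | Box Blue] = (4 + 13 + 22 + 6)/4 = 45/4
E[X] = (3/4)·8 + (1/4)·45/4 = 141/16

141/16 dollars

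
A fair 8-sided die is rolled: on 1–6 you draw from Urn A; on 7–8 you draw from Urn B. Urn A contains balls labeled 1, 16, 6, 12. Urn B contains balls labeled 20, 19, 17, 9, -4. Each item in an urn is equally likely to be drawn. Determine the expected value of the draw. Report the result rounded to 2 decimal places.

E[X | Urn A] = (1 + 16 + 6 + 12)/4 = 35/4
E[X | Urn B] = (20 + 19 + 17 + 9 − 4)/5 = 61/5
E[X] = (3/4)·35/4 + (1/4)·61/5 = 769/80 ≈ 9.61

9.61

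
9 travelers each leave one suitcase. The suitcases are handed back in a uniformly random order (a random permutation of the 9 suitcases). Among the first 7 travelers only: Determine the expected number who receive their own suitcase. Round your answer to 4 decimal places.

Let Xᵢ = 1 if person i gets their own suitcase. For each i, P(Xᵢ=1) = 1/9.
By linearity of expectation, E[X₁+…+X_7] = 7·(1/9) = 7/9.
≈ 0.7778

0.7778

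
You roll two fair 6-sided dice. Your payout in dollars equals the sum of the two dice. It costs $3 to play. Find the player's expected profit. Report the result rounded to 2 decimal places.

Distribution of the sum of the two dice: 2 w.p. 1/36, 3 w.p. 1/18, 4 w.p. 1/12, 5 w.p. 1/9, 6 w.p. 5/36, 7 w.p. 1/6, …
E[payout] = (1/36)·2 + (1/18)·3 + (1/12)·4 + (1/9)·5 + (5/36)·6 + (1/6)·7 + (5/36)·8 + (1/9)·9 + (1/12)·10 + (1/18)·11 + (1/36)·12 = 7
Expected profit = 7 − 3 = 4 ≈ $4.00

$4.00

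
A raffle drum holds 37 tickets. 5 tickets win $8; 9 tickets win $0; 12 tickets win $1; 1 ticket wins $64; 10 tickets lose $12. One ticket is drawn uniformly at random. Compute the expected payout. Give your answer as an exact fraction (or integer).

-4/37 dollars

E[payout] = (5/37)·8 + (9/37)·0 + (12/37)·1 + (1/37)·64 + (10/37)·(-12) = -4/37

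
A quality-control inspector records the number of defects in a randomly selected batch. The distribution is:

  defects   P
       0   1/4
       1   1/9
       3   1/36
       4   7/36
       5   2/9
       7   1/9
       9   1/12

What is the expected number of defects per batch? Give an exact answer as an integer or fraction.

E[X] = (1/4)·0 + (1/9)·1 + (1/36)·3 + (7/36)·4 + (2/9)·5 + (1/9)·7 + (1/12)·9
     = 65/18

65/18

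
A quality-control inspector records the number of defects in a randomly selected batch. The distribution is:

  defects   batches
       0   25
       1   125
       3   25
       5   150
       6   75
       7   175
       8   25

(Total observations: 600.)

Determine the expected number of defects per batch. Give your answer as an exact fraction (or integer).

Total = 600, so P(defects=0) = 25/600, etc.
E[X] = (1/24)·0 + (5/24)·1 + (1/24)·3 + (1/4)·5 + (1/8)·6 + (7/24)·7 + (1/24)·8
     = 113/24

113/24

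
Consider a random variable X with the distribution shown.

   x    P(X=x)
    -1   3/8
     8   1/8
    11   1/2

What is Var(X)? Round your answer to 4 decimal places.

E[X] = (3/8)·(-1) + (1/8)·8 + (1/2)·11 = 49/8
E[X²] = (3/8)·1 + (1/8)·64 + (1/2)·121 = 551/8
Var(X) = 551/8 − (49/8)² = 2007/64 ≈ 31.3594

31.3594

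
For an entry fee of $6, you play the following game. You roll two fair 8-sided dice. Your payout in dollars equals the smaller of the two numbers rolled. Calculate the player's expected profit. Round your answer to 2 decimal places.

-$2.81

Distribution of the smaller of the two numbers rolled: 1 w.p. 15/64, 2 w.p. 13/64, 3 w.p. 11/64, 4 w.p. 9/64, 5 w.p. 7/64, 6 w.p. 5/64, …
E[payout] = (15/64)·1 + (13/64)·2 + (11/64)·3 + (9/64)·4 + (7/64)·5 + (5/64)·6 + (3/64)·7 + (1/64)·8 = 51/16
Expected profit = 51/16 − 6 = -45/16 ≈ -$2.81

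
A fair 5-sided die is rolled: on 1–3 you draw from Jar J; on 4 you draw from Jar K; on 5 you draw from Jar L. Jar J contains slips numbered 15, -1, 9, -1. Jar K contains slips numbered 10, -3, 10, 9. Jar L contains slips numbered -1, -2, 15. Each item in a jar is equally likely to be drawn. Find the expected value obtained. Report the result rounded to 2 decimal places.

5.40

E[X | Jar J] = (15 − 1 + 9 − 1)/4 = 11/2
E[X | Jar K] = (10 − 3 + 10 + 9)/4 = 13/2
E[X | Jar L] = (-1 − 2 + 15)/3 = 4
E[X] = (3/5)·11/2 + (1/5)·13/2 + (1/5)·4 = 27/5 ≈ 5.40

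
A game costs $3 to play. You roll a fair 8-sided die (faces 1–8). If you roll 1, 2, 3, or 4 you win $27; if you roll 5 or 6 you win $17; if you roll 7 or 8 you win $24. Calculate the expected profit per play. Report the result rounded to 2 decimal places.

E[payout] = (1/4)·17 + (1/4)·24 + (1/2)·27 = 95/4
Expected profit = 95/4 − 3 = 83/4 ≈ $20.75

$20.75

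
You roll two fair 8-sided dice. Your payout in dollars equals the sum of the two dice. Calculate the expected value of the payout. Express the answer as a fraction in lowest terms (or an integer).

$9

Distribution of the sum of the two dice: 2 w.p. 1/64, 3 w.p. 1/32, 4 w.p. 3/64, 5 w.p. 1/16, 6 w.p. 5/64, 7 w.p. 3/32, …
E[payout] = (1/64)·2 + (1/32)·3 + (3/64)·4 + (1/16)·5 + (5/64)·6 + (3/32)·7 + (7/64)·8 + (1/8)·9 + (7/64)·10 + (3/32)·11 + (5/64)·12 + (1/16)·13 + (3/64)·14 + (1/32)·15 + (1/64)·16 = 9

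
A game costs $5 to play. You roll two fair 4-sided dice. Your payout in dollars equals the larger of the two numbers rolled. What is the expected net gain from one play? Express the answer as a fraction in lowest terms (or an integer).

-15/8 dollars

Distribution of the larger of the two numbers rolled: 1 w.p. 1/16, 2 w.p. 3/16, 3 w.p. 5/16, 4 w.p. 7/16
E[payout] = (1/16)·1 + (3/16)·2 + (5/16)·3 + (7/16)·4 = 25/8
Expected profit = 25/8 − 5 = -15/8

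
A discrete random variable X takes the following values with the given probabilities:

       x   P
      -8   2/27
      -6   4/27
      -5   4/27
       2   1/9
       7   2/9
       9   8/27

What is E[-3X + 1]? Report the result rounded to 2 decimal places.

-5.67

E[-3x+1] = (2/27)·25 + (4/27)·19 + (4/27)·16 + (1/9)·(-5) + (2/9)·(-20) + (8/27)·(-26)
     = -17/3 ≈ -5.67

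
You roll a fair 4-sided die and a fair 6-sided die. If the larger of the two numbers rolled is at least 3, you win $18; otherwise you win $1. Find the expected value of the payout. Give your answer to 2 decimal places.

E[payout] = (1/6)·1 + (5/6)·18 = 91/6
≈ $15.17

$15.17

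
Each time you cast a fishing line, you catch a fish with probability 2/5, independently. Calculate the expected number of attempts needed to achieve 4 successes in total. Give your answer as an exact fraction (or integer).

By linearity (sum of 4 independent geometric waits), E[trials] = 4/p = 4/(2/5) = 10.

10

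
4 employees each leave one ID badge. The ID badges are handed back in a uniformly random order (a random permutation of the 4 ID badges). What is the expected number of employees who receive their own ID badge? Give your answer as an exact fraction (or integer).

1

Let Xᵢ = 1 if person i gets their own ID badge. For each i, P(Xᵢ=1) = 1/4.
By linearity of expectation, E[X₁+…+X_4] = 4·(1/4) = 1.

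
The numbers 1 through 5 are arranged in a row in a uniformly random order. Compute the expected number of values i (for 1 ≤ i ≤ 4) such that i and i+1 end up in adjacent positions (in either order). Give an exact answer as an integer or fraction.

For each i ∈ {1,…,4}, let Xᵢ = 1 if i and i+1 are adjacent. P(Xᵢ=1) = 2·(5−1)!/5! = 2/5.
By linearity, E[ΣXᵢ] = (4)·(2/5) = 8/5.

8/5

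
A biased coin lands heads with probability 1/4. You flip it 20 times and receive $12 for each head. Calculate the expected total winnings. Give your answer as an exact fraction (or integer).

E[#heads] = 20·1/4 = 5 (linearity over flips).
E[winnings] = 12·5 = 60.

$60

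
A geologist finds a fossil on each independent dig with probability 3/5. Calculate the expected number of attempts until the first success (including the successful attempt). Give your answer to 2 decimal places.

1.67

For a geometric distribution, E[trials] = 1/p = 1/(3/5) = 5/3.
≈ 1.67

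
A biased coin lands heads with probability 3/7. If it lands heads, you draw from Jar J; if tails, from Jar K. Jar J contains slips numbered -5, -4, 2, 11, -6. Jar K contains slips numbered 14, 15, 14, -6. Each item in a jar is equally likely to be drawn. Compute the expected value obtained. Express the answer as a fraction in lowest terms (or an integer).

E[X | Jar J] = (-5 − 4 + 2 + 11 − 6)/5 = -2/5
E[X | Jar K] = (14 + 15 + 14 − 6)/4 = 37/4
E[X] = (3/7)·(-2/5) + (4/7)·37/4 = 179/35

179/35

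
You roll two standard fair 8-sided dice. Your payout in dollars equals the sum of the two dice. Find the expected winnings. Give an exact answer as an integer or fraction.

$9

Distribution of the sum of the two dice: 2 w.p. 1/64, 3 w.p. 1/32, 4 w.p. 3/64, 5 w.p. 1/16, 6 w.p. 5/64, 7 w.p. 3/32, …
E[payout] = (1/64)·2 + (1/32)·3 + (3/64)·4 + (1/16)·5 + (5/64)·6 + (3/32)·7 + (7/64)·8 + (1/8)·9 + (7/64)·10 + (3/32)·11 + (5/64)·12 + (1/16)·13 + (3/64)·14 + (1/32)·15 + (1/64)·16 = 9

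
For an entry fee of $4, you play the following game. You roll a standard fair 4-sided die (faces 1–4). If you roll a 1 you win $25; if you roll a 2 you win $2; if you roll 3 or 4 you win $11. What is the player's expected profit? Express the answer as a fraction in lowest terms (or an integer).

33/4 dollars

E[payout] = (1/4)·2 + (1/2)·11 + (1/4)·25 = 49/4
Expected profit = 49/4 − 4 = 33/4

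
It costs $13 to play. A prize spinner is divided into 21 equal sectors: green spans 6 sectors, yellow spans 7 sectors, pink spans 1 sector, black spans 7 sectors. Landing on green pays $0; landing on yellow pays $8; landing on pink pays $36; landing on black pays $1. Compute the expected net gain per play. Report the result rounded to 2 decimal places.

-$8.29

E[payout] = (6/21)·0 + (7/21)·8 + (1/21)·36 + (7/21)·1 = 33/7
Expected profit = 33/7 − 13 = -58/7 ≈ -$8.29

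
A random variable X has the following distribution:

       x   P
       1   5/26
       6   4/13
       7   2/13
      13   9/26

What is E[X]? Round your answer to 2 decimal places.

7.62

E[X] = (5/26)·1 + (4/13)·6 + (2/13)·7 + (9/26)·13
     = 99/13 ≈ 7.62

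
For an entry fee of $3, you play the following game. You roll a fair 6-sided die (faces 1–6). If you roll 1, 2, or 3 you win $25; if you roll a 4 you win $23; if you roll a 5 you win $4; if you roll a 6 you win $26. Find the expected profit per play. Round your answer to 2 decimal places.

E[payout] = (1/6)·4 + (1/6)·23 + (1/2)·25 + (1/6)·26 = 64/3
Expected profit = 64/3 − 3 = 55/3 ≈ $18.33

$18.33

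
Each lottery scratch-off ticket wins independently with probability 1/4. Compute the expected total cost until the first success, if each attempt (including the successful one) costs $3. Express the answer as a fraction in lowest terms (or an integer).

E[#attempts] = 1/p = 4; E[cost] = 3·4 = 12.

$12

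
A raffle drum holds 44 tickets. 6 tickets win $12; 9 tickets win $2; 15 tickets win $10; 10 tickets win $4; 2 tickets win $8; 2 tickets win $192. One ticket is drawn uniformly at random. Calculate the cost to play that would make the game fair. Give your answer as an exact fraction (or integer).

E[payout] = (6/44)·12 + (9/44)·2 + (15/44)·10 + (10/44)·4 + (2/44)·8 + (2/44)·192 = 170/11
Fair fee = E[payout] = 170/11

170/11 dollars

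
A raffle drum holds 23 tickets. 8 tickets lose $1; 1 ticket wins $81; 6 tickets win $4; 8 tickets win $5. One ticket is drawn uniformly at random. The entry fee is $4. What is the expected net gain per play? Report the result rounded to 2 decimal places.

$1.96

E[payout] = (8/23)·(-1) + (1/23)·81 + (6/23)·4 + (8/23)·5 = 137/23
Expected profit = 137/23 − 4 = 45/23 ≈ $1.96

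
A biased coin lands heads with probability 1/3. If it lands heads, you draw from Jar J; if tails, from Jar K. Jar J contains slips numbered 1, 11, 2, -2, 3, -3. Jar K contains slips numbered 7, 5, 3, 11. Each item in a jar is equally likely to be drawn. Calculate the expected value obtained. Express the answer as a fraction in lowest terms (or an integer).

E[X | Jar J] = (1 + 11 + 2 − 2 + 3 − 3)/6 = 2
E[X | Jar K] = (7 + 5 + 3 + 11)/4 = 13/2
E[X] = (1/3)·2 + (2/3)·13/2 = 5

5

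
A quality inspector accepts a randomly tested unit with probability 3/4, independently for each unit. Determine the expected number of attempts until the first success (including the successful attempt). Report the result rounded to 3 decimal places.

For a geometric distribution, E[trials] = 1/p = 1/(3/4) = 4/3.
≈ 1.333

1.333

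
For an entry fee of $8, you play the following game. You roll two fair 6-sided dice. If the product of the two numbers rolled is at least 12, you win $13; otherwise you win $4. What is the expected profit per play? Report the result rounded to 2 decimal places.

$0.25

E[payout] = (19/36)·4 + (17/36)·13 = 33/4
Expected profit = 33/4 − 8 = 1/4 ≈ $0.25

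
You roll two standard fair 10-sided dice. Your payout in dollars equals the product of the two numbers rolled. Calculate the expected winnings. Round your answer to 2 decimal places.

$30.25

Distribution of the product of the two numbers rolled: 1 w.p. 1/100, 2 w.p. 1/50, 3 w.p. 1/50, 4 w.p. 3/100, 5 w.p. 1/50, 6 w.p. 1/25, …
E[payout] = (1/100)·1 + (1/50)·2 + (1/50)·3 + (3/100)·4 + (1/50)·5 + (1/25)·6 + (1/50)·7 + (1/25)·8 + (3/100)·9 + (1/25)·10 + (1/25)·12 + (1/50)·14 + (1/50)·15 + (3/100)·16 + (1/25)·18 + (1/25)·20 + (1/50)·21 + (1/25)·24 + (1/100)·25 + (1/50)·27 + (1/50)·28 + (1/25)·30 + (1/50)·32 + (1/50)·35 + (3/100)·36 + (1/25)·40 + (1/50)·42 + (1/50)·45 + (1/50)·48 + (1/100)·49 + (1/50)·50 + (1/50)·54 + (1/50)·56 + (1/50)·60 + (1/50)·63 + (1/100)·64 + (1/50)·70 + (1/50)·72 + (1/50)·80 + (1/100)·81 + (1/50)·90 + (1/100)·100 = 121/4
≈ $30.25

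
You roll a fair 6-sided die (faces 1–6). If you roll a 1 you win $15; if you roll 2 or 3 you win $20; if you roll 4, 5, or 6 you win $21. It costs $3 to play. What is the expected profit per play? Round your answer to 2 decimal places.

$16.67

E[payout] = (1/6)·15 + (1/3)·20 + (1/2)·21 = 59/3
Expected profit = 59/3 − 3 = 50/3 ≈ $16.67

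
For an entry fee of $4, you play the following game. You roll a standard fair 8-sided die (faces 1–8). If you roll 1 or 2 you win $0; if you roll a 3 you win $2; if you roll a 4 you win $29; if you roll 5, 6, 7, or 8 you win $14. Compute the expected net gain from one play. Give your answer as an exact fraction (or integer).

E[payout] = (1/4)·0 + (1/8)·2 + (1/2)·14 + (1/8)·29 = 87/8
Expected profit = 87/8 − 4 = 55/8

55/8 dollars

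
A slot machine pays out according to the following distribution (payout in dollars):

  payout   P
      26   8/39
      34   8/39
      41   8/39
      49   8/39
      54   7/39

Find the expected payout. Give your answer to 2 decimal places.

E[X] = (8/39)·26 + (8/39)·34 + (8/39)·41 + (8/39)·49 + (7/39)·54
     = 526/13 ≈ 40.46

$40.46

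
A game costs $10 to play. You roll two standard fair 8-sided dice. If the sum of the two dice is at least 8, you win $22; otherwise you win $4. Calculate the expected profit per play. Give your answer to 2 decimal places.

$6.09

E[payout] = (21/64)·4 + (43/64)·22 = 515/32
Expected profit = 515/32 − 10 = 195/32 ≈ $6.09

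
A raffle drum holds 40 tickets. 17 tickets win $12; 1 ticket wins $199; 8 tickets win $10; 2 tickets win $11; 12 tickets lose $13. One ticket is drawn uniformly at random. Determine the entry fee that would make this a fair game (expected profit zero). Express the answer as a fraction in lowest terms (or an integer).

E[payout] = (17/40)·12 + (1/40)·199 + (8/40)·10 + (2/40)·11 + (12/40)·(-13) = 349/40
Fair fee = E[payout] = 349/40

349/40 dollars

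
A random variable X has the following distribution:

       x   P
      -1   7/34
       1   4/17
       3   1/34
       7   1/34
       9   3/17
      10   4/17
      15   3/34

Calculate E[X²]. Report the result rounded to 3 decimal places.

E[X²] = (7/34)·1 + (4/17)·1 + (1/34)·9 + (1/34)·49 + (3/17)·81 + (4/17)·100 + (3/34)·225
     = 1017/17 ≈ 59.824

59.824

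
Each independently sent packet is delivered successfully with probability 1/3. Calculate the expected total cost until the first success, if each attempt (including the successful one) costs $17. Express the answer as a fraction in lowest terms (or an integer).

E[#attempts] = 1/p = 3; E[cost] = 17·3 = 51.

$51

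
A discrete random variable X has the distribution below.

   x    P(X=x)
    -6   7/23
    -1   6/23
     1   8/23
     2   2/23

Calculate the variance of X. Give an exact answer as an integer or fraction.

5006/529

E[X] = (7/23)·(-6) + (6/23)·(-1) + (8/23)·1 + (2/23)·2 = -36/23
E[X²] = (7/23)·36 + (6/23)·1 + (8/23)·1 + (2/23)·4 = 274/23
Var(X) = 274/23 − (-36/23)² = 5006/529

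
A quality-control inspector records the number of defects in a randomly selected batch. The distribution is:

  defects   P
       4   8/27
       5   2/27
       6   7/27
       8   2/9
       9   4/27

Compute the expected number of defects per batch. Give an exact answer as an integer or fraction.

E[X] = (8/27)·4 + (2/27)·5 + (7/27)·6 + (2/9)·8 + (4/27)·9
     = 56/9

56/9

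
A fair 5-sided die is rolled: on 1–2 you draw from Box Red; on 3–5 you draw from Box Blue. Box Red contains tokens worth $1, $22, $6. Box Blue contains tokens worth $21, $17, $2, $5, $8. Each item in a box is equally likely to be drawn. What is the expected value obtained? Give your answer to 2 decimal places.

$10.23

E[X | Box Red] = (1 + 22 + 6)/3 = 29/3
E[X | Box Blue] = (21 + 17 + 2 + 5 + 8)/5 = 53/5
E[X] = (2/5)·29/3 + (3/5)·53/5 = 767/75 ≈ 10.23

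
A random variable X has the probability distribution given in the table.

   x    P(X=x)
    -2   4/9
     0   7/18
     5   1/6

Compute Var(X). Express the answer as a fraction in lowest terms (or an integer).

1925/324

E[X] = (4/9)·(-2) + (7/18)·0 + (1/6)·5 = -1/18
E[X²] = (4/9)·4 + (7/18)·0 + (1/6)·25 = 107/18
Var(X) = 107/18 − (-1/18)² = 1925/324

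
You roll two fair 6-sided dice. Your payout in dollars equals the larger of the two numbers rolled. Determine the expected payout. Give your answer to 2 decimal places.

Distribution of the larger of the two numbers rolled: 1 w.p. 1/36, 2 w.p. 1/12, 3 w.p. 5/36, 4 w.p. 7/36, 5 w.p. 1/4, 6 w.p. 11/36
E[payout] = (1/36)·1 + (1/12)·2 + (5/36)·3 + (7/36)·4 + (1/4)·5 + (11/36)·6 = 161/36
≈ $4.47

$4.47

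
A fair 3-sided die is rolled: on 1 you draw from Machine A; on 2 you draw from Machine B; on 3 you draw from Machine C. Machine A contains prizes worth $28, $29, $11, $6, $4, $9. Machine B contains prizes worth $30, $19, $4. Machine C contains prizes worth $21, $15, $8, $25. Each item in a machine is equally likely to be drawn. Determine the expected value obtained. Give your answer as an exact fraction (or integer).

593/36 dollars

E[X | Machine A] = (28 + 29 + 11 + 6 + 4 + 9)/6 = 29/2
E[X | Machine B] = (30 + 19 + 4)/3 = 53/3
E[X | Machine C] = (21 + 15 + 8 + 25)/4 = 69/4
E[X] = (1/3)·29/2 + (1/3)·53/3 + (1/3)·69/4 = 593/36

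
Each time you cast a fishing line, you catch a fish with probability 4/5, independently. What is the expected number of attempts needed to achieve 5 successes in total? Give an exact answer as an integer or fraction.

By linearity (sum of 5 independent geometric waits), E[trials] = 5/p = 5/(4/5) = 25/4.

25/4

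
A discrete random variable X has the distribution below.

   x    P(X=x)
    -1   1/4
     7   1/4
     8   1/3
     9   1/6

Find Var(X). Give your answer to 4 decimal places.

15.2222

E[X] = (1/4)·(-1) + (1/4)·7 + (1/3)·8 + (1/6)·9 = 17/3
E[X²] = (1/4)·1 + (1/4)·49 + (1/3)·64 + (1/6)·81 = 142/3
Var(X) = 142/3 − (17/3)² = 137/9 ≈ 15.2222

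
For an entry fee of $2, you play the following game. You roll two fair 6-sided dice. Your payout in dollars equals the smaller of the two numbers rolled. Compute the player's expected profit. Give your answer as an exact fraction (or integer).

Distribution of the smaller of the two numbers rolled: 1 w.p. 11/36, 2 w.p. 1/4, 3 w.p. 7/36, 4 w.p. 5/36, 5 w.p. 1/12, 6 w.p. 1/36
E[payout] = (11/36)·1 + (1/4)·2 + (7/36)·3 + (5/36)·4 + (1/12)·5 + (1/36)·6 = 91/36
Expected profit = 91/36 − 2 = 19/36

19/36 dollars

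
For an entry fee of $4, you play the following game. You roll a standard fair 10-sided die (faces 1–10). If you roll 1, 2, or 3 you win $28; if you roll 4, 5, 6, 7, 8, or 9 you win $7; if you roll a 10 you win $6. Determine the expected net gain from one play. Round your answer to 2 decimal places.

$9.20

E[payout] = (1/10)·6 + (3/5)·7 + (3/10)·28 = 66/5
Expected profit = 66/5 − 4 = 46/5 ≈ $9.20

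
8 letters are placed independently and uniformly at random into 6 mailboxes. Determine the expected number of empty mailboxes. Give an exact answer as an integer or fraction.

390625/279936

Let Xⱼ=1 if mailbox j is empty. P(Xⱼ=1) = ((6-1)/6)^8 = 390625/1679616.
By linearity, E[#empty] = 6·390625/1679616 = 390625/279936.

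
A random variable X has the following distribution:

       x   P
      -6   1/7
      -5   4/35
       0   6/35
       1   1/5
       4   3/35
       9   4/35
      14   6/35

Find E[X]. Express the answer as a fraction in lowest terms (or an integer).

E[X] = (1/7)·(-6) + (4/35)·(-5) + (6/35)·0 + (1/5)·1 + (3/35)·4 + (4/35)·9 + (6/35)·14
     = 89/35

89/35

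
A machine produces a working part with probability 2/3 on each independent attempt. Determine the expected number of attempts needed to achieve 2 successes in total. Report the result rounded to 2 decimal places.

By linearity (sum of 2 independent geometric waits), E[trials] = 2/p = 2/(2/3) = 3.
≈ 3.00

3.00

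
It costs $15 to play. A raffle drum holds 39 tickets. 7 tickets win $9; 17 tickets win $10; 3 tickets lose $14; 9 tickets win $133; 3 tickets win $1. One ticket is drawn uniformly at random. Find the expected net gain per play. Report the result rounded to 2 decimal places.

E[payout] = (7/39)·9 + (17/39)·10 + (3/39)·(-14) + (9/39)·133 + (3/39)·1 = 107/3
Expected profit = 107/3 − 15 = 62/3 ≈ $20.67

$20.67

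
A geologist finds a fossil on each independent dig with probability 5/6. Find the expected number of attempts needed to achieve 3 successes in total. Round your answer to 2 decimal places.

3.60

By linearity (sum of 3 independent geometric waits), E[trials] = 3/p = 3/(5/6) = 18/5.
≈ 3.60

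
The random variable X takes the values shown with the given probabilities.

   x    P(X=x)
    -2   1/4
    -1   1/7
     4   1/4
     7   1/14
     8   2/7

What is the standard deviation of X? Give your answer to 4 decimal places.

4.1293

E[X] = 22/7, E[X²] = 377/14
Var(X) = E[X²] − (E[X])² = 377/14 − 484/49 = 1671/98
SD(X) = √(1671/98) ≈ 4.1293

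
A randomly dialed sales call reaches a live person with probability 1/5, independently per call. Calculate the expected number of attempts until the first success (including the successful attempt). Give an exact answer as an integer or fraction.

For a geometric distribution, E[trials] = 1/p = 1/(1/5) = 5.

5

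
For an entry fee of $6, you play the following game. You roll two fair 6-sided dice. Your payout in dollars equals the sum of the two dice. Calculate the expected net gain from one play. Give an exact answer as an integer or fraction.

Distribution of the sum of the two dice: 2 w.p. 1/36, 3 w.p. 1/18, 4 w.p. 1/12, 5 w.p. 1/9, 6 w.p. 5/36, 7 w.p. 1/6, …
E[payout] = (1/36)·2 + (1/18)·3 + (1/12)·4 + (1/9)·5 + (5/36)·6 + (1/6)·7 + (5/36)·8 + (1/9)·9 + (1/12)·10 + (1/18)·11 + (1/36)·12 = 7
Expected profit = 7 − 6 = 1

$1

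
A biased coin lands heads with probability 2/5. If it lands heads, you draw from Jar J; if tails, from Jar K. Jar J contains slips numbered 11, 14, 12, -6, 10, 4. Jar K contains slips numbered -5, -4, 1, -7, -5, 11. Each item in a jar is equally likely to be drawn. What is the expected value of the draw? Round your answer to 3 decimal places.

2.100

E[X | Jar J] = (11 + 14 + 12 − 6 + 10 + 4)/6 = 15/2
E[X | Jar K] = (-5 − 4 + 1 − 7 − 5 + 11)/6 = -3/2
E[X] = (2/5)·15/2 + (3/5)·(-3/2) = 21/10 ≈ 2.100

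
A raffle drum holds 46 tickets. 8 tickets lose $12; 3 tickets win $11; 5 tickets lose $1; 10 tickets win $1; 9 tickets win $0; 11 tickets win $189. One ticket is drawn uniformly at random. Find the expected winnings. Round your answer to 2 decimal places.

E[payout] = (8/46)·(-12) + (3/46)·11 + (5/46)·(-1) + (10/46)·1 + (9/46)·0 + (11/46)·189 = 2021/46
≈ $43.93

$43.93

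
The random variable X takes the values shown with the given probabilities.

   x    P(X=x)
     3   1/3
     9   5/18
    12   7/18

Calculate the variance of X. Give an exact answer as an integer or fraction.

E[X] = (1/3)·3 + (5/18)·9 + (7/18)·12 = 49/6
E[X²] = (1/3)·9 + (5/18)·81 + (7/18)·144 = 163/2
Var(X) = 163/2 − (49/6)² = 533/36

533/36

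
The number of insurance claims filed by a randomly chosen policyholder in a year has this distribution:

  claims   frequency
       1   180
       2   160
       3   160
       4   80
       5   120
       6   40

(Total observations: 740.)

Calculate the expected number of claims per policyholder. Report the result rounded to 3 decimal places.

Total = 740, so P(claims=1) = 180/740, etc.
E[X] = (9/37)·1 + (8/37)·2 + (8/37)·3 + (4/37)·4 + (6/37)·5 + (2/37)·6
     = 107/37 ≈ 2.892

2.892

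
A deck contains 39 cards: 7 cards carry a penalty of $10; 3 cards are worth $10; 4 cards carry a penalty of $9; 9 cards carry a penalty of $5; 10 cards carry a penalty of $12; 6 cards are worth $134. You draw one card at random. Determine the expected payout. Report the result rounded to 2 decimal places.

E[payout] = (7/39)·(-10) + (3/39)·10 + (4/39)·(-9) + (9/39)·(-5) + (10/39)·(-12) + (6/39)·134 = 563/39
≈ $14.44

$14.44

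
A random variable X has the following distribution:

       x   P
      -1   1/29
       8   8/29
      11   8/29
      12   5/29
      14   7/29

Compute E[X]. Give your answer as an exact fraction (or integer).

E[X] = (1/29)·(-1) + (8/29)·8 + (8/29)·11 + (5/29)·12 + (7/29)·14
     = 309/29

309/29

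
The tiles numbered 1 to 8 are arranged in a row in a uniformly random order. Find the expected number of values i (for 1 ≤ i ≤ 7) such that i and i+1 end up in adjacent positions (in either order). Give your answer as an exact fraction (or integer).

For each i ∈ {1,…,7}, let Xᵢ = 1 if i and i+1 are adjacent. P(Xᵢ=1) = 2·(8−1)!/8! = 2/8.
By linearity, E[ΣXᵢ] = (7)·(2/8) = 7/4.

7/4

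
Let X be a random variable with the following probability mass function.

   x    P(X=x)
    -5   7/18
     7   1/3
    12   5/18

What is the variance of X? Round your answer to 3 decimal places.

E[X] = (7/18)·(-5) + (1/3)·7 + (5/18)·12 = 67/18
E[X²] = (7/18)·25 + (1/3)·49 + (5/18)·144 = 1189/18
Var(X) = 1189/18 − (67/18)² = 16913/324 ≈ 52.201

52.201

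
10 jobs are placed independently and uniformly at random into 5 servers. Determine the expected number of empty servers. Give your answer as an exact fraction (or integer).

Let Xⱼ=1 if server j is empty. P(Xⱼ=1) = ((5-1)/5)^10 = 1048576/9765625.
By linearity, E[#empty] = 5·1048576/9765625 = 1048576/1953125.

1048576/1953125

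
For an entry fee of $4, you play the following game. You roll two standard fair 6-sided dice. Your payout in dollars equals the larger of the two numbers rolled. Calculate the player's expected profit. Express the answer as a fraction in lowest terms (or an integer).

17/36 dollars

Distribution of the larger of the two numbers rolled: 1 w.p. 1/36, 2 w.p. 1/12, 3 w.p. 5/36, 4 w.p. 7/36, 5 w.p. 1/4, 6 w.p. 11/36
E[payout] = (1/36)·1 + (1/12)·2 + (5/36)·3 + (7/36)·4 + (1/4)·5 + (11/36)·6 = 161/36
Expected profit = 161/36 − 4 = 17/36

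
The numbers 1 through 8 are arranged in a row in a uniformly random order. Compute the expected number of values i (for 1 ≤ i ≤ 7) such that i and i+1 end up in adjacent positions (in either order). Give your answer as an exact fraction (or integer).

7/4

For each i ∈ {1,…,7}, let Xᵢ = 1 if i and i+1 are adjacent. P(Xᵢ=1) = 2·(8−1)!/8! = 2/8.
By linearity, E[ΣXᵢ] = (7)·(2/8) = 7/4.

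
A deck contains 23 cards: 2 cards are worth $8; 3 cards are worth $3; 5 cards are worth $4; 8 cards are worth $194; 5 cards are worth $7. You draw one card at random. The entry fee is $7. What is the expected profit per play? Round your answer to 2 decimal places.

$63.96

E[payout] = (2/23)·8 + (3/23)·3 + (5/23)·4 + (8/23)·194 + (5/23)·7 = 1632/23
Expected profit = 1632/23 − 7 = 1471/23 ≈ $63.96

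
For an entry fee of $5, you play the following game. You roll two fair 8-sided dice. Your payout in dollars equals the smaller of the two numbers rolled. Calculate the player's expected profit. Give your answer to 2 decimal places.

Distribution of the smaller of the two numbers rolled: 1 w.p. 15/64, 2 w.p. 13/64, 3 w.p. 11/64, 4 w.p. 9/64, 5 w.p. 7/64, 6 w.p. 5/64, …
E[payout] = (15/64)·1 + (13/64)·2 + (11/64)·3 + (9/64)·4 + (7/64)·5 + (5/64)·6 + (3/64)·7 + (1/64)·8 = 51/16
Expected profit = 51/16 − 5 = -29/16 ≈ -$1.81

-$1.81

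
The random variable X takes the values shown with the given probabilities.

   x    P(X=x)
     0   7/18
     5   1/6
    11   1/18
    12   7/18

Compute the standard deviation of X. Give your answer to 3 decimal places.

5.435

E[X] = 55/9, E[X²] = 602/9
Var(X) = E[X²] − (E[X])² = 602/9 − 3025/81 = 2393/81
SD(X) = √(2393/81) ≈ 5.435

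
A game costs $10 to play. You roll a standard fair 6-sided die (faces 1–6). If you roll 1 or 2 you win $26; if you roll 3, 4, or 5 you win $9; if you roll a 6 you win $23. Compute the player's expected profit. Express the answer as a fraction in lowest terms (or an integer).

E[payout] = (1/2)·9 + (1/6)·23 + (1/3)·26 = 17
Expected profit = 17 − 10 = 7

$7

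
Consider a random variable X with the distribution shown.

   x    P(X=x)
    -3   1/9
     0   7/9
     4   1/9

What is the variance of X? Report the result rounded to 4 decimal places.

2.7654

E[X] = (1/9)·(-3) + (7/9)·0 + (1/9)·4 = 1/9
E[X²] = (1/9)·9 + (7/9)·0 + (1/9)·16 = 25/9
Var(X) = 25/9 − (1/9)² = 224/81 ≈ 2.7654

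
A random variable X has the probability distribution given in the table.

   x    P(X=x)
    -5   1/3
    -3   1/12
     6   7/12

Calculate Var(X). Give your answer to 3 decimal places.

E[X] = (1/3)·(-5) + (1/12)·(-3) + (7/12)·6 = 19/12
E[X²] = (1/3)·25 + (1/12)·9 + (7/12)·36 = 361/12
Var(X) = 361/12 − (19/12)² = 3971/144 ≈ 27.576

27.576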